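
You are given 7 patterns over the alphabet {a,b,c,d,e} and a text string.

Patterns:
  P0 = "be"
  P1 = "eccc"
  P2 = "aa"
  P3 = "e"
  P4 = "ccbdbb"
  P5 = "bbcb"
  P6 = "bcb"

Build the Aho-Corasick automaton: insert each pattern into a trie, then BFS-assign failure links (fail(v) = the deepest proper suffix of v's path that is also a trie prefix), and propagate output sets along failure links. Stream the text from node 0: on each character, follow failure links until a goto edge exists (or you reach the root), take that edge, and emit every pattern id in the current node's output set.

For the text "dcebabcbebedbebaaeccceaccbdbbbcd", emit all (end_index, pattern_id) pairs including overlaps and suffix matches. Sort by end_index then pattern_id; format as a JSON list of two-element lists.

Build automaton:
Trie nodes:
  0='ε' goto a→7 b→1 c→9 e→3
  1='b' goto b→15 c→18 e→2
  2='be' goto ·  [P0 ends]
  3='e' goto c→4  [P3 ends]
  4='ec' goto c→5
  5='ecc' goto c→6
  6='eccc' goto ·  [P1 ends]
  7='a' goto a→8
  8='aa' goto ·  [P2 ends]
  9='c' goto c→10
  10='cc' goto b→11
  11='ccb' goto d→12
  12='ccbd' goto b→13
  13='ccbdb' goto b→14
  14='ccbdbb' goto ·  [P4 ends]
  15='bb' goto c→16
  16='bbc' goto b→17
  17='bbcb' goto ·  [P5 ends]
  18='bc' goto b→19
  19='bcb' goto ·  [P6 ends]

BFS fail/out derivation:
  n1('b'): parent n0 fail=0; on 'b' 0 → fail=0;  out ∅∪∅=∅
  n3('e'): parent n0 fail=0; on 'e' 0 → fail=0;  out {3}∪∅={3}
  n7('a'): parent n0 fail=0; on 'a' 0 → fail=0;  out ∅∪∅=∅
  n9('c'): parent n0 fail=0; on 'c' 0 → fail=0;  out ∅∪∅=∅
  n2('be'): parent n1 fail=0; on 'e' 0 → fail=3;  out {0}∪{3}={0,3}
  n4('ec'): parent n3 fail=0; on 'c' 0 → fail=9;  out ∅∪∅=∅
  n8('aa'): parent n7 fail=0; on 'a' 0 → fail=7;  out {2}∪∅={2}
  n10('cc'): parent n9 fail=0; on 'c' 0 → fail=9;  out ∅∪∅=∅
  n15('bb'): parent n1 fail=0; on 'b' 0 → fail=1;  out ∅∪∅=∅
  n18('bc'): parent n1 fail=0; on 'c' 0 → fail=9;  out ∅∪∅=∅
  n5('ecc'): parent n4 fail=9; on 'c' 9 → fail=10;  out ∅∪∅=∅
  n11('ccb'): parent n10 fail=9; on 'b' 9→0 → fail=1;  out ∅∪∅=∅
  n16('bbc'): parent n15 fail=1; on 'c' 1 → fail=18;  out ∅∪∅=∅
  n19('bcb'): parent n18 fail=9; on 'b' 9→0 → fail=1;  out {6}∪∅={6}
  n6('eccc'): parent n5 fail=10; on 'c' 10→9 → fail=10;  out {1}∪∅={1}
  n12('ccbd'): parent n11 fail=1; on 'd' 1→0 → fail=0;  out ∅∪∅=∅
  n17('bbcb'): parent n16 fail=18; on 'b' 18 → fail=19;  out {5}∪{6}={5,6}
  n13('ccbdb'): parent n12 fail=0; on 'b' 0 → fail=1;  out ∅∪∅=∅
  n14('ccbdbb'): parent n13 fail=1; on 'b' 1 → fail=15;  out {4}∪∅={4}

Text stream:
[0] read 'd'  n0⇒n0
[1] read 'c'  n0⇒n9
[2] read 'e'  n9⇒n3 (fail-walked)  emit P3@[2:2]
[3] read 'b'  n3⇒n1 (fail-walked)
[4] read 'a'  n1⇒n7 (fail-walked)
[5] read 'b'  n7⇒n1 (fail-walked)
[6] read 'c'  n1⇒n18
[7] read 'b'  n18⇒n19  emit P6@[5:7]
[8] read 'e'  n19⇒n2 (fail-walked)  emit P0@[7:8],P3@[8:8]
[9] read 'b'  n2⇒n1 (fail-walked)
[10] read 'e'  n1⇒n2  emit P0@[9:10],P3@[10:10]
[11] read 'd'  n2⇒n0 (fail-walked)
[12] read 'b'  n0⇒n1
[13] read 'e'  n1⇒n2  emit P0@[12:13],P3@[13:13]
[14] read 'b'  n2⇒n1 (fail-walked)
[15] read 'a'  n1⇒n7 (fail-walked)
[16] read 'a'  n7⇒n8  emit P2@[15:16]
[17] read 'e'  n8⇒n3 (fail-walked)  emit P3@[17:17]
[18] read 'c'  n3⇒n4
[19] read 'c'  n4⇒n5
[20] read 'c'  n5⇒n6  emit P1@[17:20]
[21] read 'e'  n6⇒n3 (fail-walked)  emit P3@[21:21]
[22] read 'a'  n3⇒n7 (fail-walked)
[23] read 'c'  n7⇒n9 (fail-walked)
[24] read 'c'  n9⇒n10
[25] read 'b'  n10⇒n11
[26] read 'd'  n11⇒n12
[27] read 'b'  n12⇒n13
[28] read 'b'  n13⇒n14  emit P4@[23:28]
[29] read 'b'  n14⇒n15 (fail-walked)
[30] read 'c'  n15⇒n16
[31] read 'd'  n16⇒n0 (fail-walked)

Result: [[2,3],[7,6],[8,0],[8,3],[10,0],[10,3],[13,0],[13,3],[16,2],[17,3],[20,1],[21,3],[28,4]]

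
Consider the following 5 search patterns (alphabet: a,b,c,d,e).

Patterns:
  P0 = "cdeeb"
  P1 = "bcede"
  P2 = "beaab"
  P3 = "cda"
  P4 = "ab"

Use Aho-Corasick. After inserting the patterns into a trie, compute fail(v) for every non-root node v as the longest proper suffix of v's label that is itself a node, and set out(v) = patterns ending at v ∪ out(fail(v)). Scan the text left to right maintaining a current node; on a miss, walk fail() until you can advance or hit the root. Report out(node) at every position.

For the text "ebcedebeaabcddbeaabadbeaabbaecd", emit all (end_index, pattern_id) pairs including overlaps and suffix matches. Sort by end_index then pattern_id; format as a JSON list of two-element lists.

Build automaton:
Trie nodes:
  n0 'ε': a→16 b→6 c→1
  n1 'c': d→2
  n2 'cd': a→15 e→3
  n3 'cde': e→4
  n4 'cdee': b→5
  n5 'cdeeb': ·  ←P0
  n6 'b': c→7 e→11
  n7 'bc': e→8
  n8 'bce': d→9
  n9 'bced': e→10
  n10 'bcede': ·  ←P1
  n11 'be': a→12
  n12 'bea': a→13
  n13 'beaa': b→14
  n14 'beaab': ·  ←P2
  n15 'cda': ·  ←P3
  n16 'a': b→17
  n17 'ab': ·  ←P4

BFS fail/out derivation:
  fail(1) 'c': from fail(0)=0 chase 'c': 0 ⇒ 0;  out=∅∪out(0)=∅
  fail(6) 'b': from fail(0)=0 chase 'b': 0 ⇒ 0;  out=∅∪out(0)=∅
  fail(16) 'a': from fail(0)=0 chase 'a': 0 ⇒ 0;  out=∅∪out(0)=∅
  fail(2) 'cd': from fail(1)=0 chase 'd': 0 ⇒ 0;  out=∅∪out(0)=∅
  fail(7) 'bc': from fail(6)=0 chase 'c': 0 ⇒ 1;  out=∅∪out(1)=∅
  fail(11) 'be': from fail(6)=0 chase 'e': 0 ⇒ 0;  out=∅∪out(0)=∅
  fail(17) 'ab': from fail(16)=0 chase 'b': 0 ⇒ 6;  out={4}∪out(6)={4}
  fail(3) 'cde': from fail(2)=0 chase 'e': 0 ⇒ 0;  out=∅∪out(0)=∅
  fail(8) 'bce': from fail(7)=1 chase 'e': 1→0 ⇒ 0;  out=∅∪out(0)=∅
  fail(12) 'bea': from fail(11)=0 chase 'a': 0 ⇒ 16;  out=∅∪out(16)=∅
  fail(15) 'cda': from fail(2)=0 chase 'a': 0 ⇒ 16;  out={3}∪out(16)={3}
  fail(4) 'cdee': from fail(3)=0 chase 'e': 0 ⇒ 0;  out=∅∪out(0)=∅
  fail(9) 'bced': from fail(8)=0 chase 'd': 0 ⇒ 0;  out=∅∪out(0)=∅
  fail(13) 'beaa': from fail(12)=16 chase 'a': 16→0 ⇒ 16;  out=∅∪out(16)=∅
  fail(5) 'cdeeb': from fail(4)=0 chase 'b': 0 ⇒ 6;  out={0}∪out(6)={0}
  fail(10) 'bcede': from fail(9)=0 chase 'e': 0 ⇒ 0;  out={1}∪out(0)={1}
  fail(14) 'beaab': from fail(13)=16 chase 'b': 16 ⇒ 17;  out={2}∪out(17)={2,4}

Scan:
pos 0 'e': at 0
pos 1 'b': at 6
pos 2 'c': at 7
pos 3 'e': at 8
pos 4 'd': at 9
pos 5 'e': at 10  emit P1@[1:5]
pos 6 'b': at 6 ·f
pos 7 'e': at 11
pos 8 'a': at 12
pos 9 'a': at 13
pos 10 'b': at 14  emit P2@[6:10],P4@[9:10]
pos 11 'c': at 7 ·f
pos 12 'd': at 2 ·f
pos 13 'd': at 0 ·f
pos 14 'b': at 6
pos 15 'e': at 11
pos 16 'a': at 12
pos 17 'a': at 13
pos 18 'b': at 14  emit P2@[14:18],P4@[17:18]
pos 19 'a': at 16 ·f
pos 20 'd': at 0 ·f
pos 21 'b': at 6
pos 22 'e': at 11
pos 23 'a': at 12
pos 24 'a': at 13
pos 25 'b': at 14  emit P2@[21:25],P4@[24:25]
pos 26 'b': at 6 ·f
pos 27 'a': at 16 ·f
pos 28 'e': at 0 ·f
pos 29 'c': at 1
pos 30 'd': at 2

All matches (sorted): [[5,1],[10,2],[10,4],[18,2],[18,4],[25,2],[25,4]]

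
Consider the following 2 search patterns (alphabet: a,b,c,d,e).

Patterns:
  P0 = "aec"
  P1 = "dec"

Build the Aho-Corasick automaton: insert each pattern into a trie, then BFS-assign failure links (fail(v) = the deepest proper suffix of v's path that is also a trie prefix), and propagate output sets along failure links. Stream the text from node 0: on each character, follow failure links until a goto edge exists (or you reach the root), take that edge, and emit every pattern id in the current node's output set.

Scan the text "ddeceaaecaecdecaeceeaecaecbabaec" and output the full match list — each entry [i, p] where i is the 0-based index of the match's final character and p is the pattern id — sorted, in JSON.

Build:
Trie (insert patterns):
  0='ε' goto a→1 d→4
  1='a' goto e→2
  2='ae' goto c→3
  3='aec' goto ·  [P0 ends]
  4='d' goto e→5
  5='de' goto c→6
  6='dec' goto ·  [P1 ends]

Failure links (BFS by depth):
  n1('a'): parent n0 fail=0; on 'a' 0 → fail=0;  out ∅∪∅=∅
  n4('d'): parent n0 fail=0; on 'd' 0 → fail=0;  out ∅∪∅=∅
  n2('ae'): parent n1 fail=0; on 'e' 0 → fail=0;  out ∅∪∅=∅
  n5('de'): parent n4 fail=0; on 'e' 0 → fail=0;  out ∅∪∅=∅
  n3('aec'): parent n2 fail=0; on 'c' 0 → fail=0;  out {0}∪∅={0}
  n6('dec'): parent n5 fail=0; on 'c' 0 → fail=0;  out {1}∪∅={1}

Scan:
i=0 'd': node 0→4
i=1 'd': node 4→4 ·f
i=2 'e': node 4→5
i=3 'c': node 5→6  → match P1@[1:3]
i=4 'e': node 6→0 ·f
i=5 'a': node 0→1
i=6 'a': node 1→1 ·f
i=7 'e': node 1→2
i=8 'c': node 2→3  → match P0@[6:8]
i=9 'a': node 3→1 ·f
i=10 'e': node 1→2
i=11 'c': node 2→3  → match P0@[9:11]
i=12 'd': node 3→4 ·f
i=13 'e': node 4→5
i=14 'c': node 5→6  → match P1@[12:14]
i=15 'a': node 6→1 ·f
i=16 'e': node 1→2
i=17 'c': node 2→3  → match P0@[15:17]
i=18 'e': node 3→0 ·f
i=19 'e': node 0→0
i=20 'a': node 0→1
i=21 'e': node 1→2
i=22 'c': node 2→3  → match P0@[20:22]
i=23 'a': node 3→1 ·f
i=24 'e': node 1→2
i=25 'c': node 2→3  → match P0@[23:25]
i=26 'b': node 3→0 ·f
i=27 'a': node 0→1
i=28 'b': node 1→0 ·f
i=29 'a': node 0→1
i=30 'e': node 1→2
i=31 'c': node 2→3  → match P0@[29:31]

Result: [[3,1],[8,0],[11,0],[14,1],[17,0],[22,0],[25,0],[31,0]]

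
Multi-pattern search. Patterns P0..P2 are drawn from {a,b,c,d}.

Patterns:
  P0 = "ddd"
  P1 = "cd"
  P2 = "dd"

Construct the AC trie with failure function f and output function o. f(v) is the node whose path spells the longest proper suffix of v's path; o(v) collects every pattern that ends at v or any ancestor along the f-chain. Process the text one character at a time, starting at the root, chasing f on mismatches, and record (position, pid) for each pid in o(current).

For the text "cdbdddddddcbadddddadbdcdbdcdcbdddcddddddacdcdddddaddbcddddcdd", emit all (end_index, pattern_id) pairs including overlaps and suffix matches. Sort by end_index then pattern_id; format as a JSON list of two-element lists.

Build automaton:
Trie nodes:
  0='ε' goto c→4 d→1
  1='d' goto d→2
  2='dd' goto d→3  ←P2
  3='ddd' goto ·  ←P0
  4='c' goto d→5
  5='cd' goto ·  ←P1

Failure links (BFS by depth):
  fail(1) 'd': from fail(0)=0 chase 'd': 0 ⇒ 0;  out=∅∪out(0)=∅
  fail(4) 'c': from fail(0)=0 chase 'c': 0 ⇒ 0;  out=∅∪out(0)=∅
  fail(2) 'dd': from fail(1)=0 chase 'd': 0 ⇒ 1;  out={2}∪out(1)={2}
  fail(5) 'cd': from fail(4)=0 chase 'd': 0 ⇒ 1;  out={1}∪out(1)={1}
  fail(3) 'ddd': from fail(2)=1 chase 'd': 1 ⇒ 2;  out={0}∪out(2)={0,2}

Text stream:
[0] read 'c'  n0⇒n4
[1] read 'd'  n4⇒n5  ** P1@[0:1]
[2] read 'b'  n5⇒n0 (fail-walked)
[3] read 'd'  n0⇒n1
[4] read 'd'  n1⇒n2  ** P2@[3:4]
[5] read 'd'  n2⇒n3  ** P0@[3:5],P2@[4:5]
[6] read 'd'  n3⇒n3 (fail-walked)  ** P0@[4:6],P2@[5:6]
[7] read 'd'  n3⇒n3 (fail-walked)  ** P0@[5:7],P2@[6:7]
[8] read 'd'  n3⇒n3 (fail-walked)  ** P0@[6:8],P2@[7:8]
[9] read 'd'  n3⇒n3 (fail-walked)  ** P0@[7:9],P2@[8:9]
[10] read 'c'  n3⇒n4 (fail-walked)
[11] read 'b'  n4⇒n0 (fail-walked)
[12] read 'a'  n0⇒n0
[13] read 'd'  n0⇒n1
[14] read 'd'  n1⇒n2  ** P2@[13:14]
[15] read 'd'  n2⇒n3  ** P0@[13:15],P2@[14:15]
[16] read 'd'  n3⇒n3 (fail-walked)  ** P0@[14:16],P2@[15:16]
[17] read 'd'  n3⇒n3 (fail-walked)  ** P0@[15:17],P2@[16:17]
[18] read 'a'  n3⇒n0 (fail-walked)
[19] read 'd'  n0⇒n1
[20] read 'b'  n1⇒n0 (fail-walked)
[21] read 'd'  n0⇒n1
[22] read 'c'  n1⇒n4 (fail-walked)
[23] read 'd'  n4⇒n5  ** P1@[22:23]
[24] read 'b'  n5⇒n0 (fail-walked)
[25] read 'd'  n0⇒n1
[26] read 'c'  n1⇒n4 (fail-walked)
[27] read 'd'  n4⇒n5  ** P1@[26:27]
[28] read 'c'  n5⇒n4 (fail-walked)
[29] read 'b'  n4⇒n0 (fail-walked)
[30] read 'd'  n0⇒n1
[31] read 'd'  n1⇒n2  ** P2@[30:31]
[32] read 'd'  n2⇒n3  ** P0@[30:32],P2@[31:32]
[33] read 'c'  n3⇒n4 (fail-walked)
[34] read 'd'  n4⇒n5  ** P1@[33:34]
[35] read 'd'  n5⇒n2 (fail-walked)  ** P2@[34:35]
[36] read 'd'  n2⇒n3  ** P0@[34:36],P2@[35:36]
[37] read 'd'  n3⇒n3 (fail-walked)  ** P0@[35:37],P2@[36:37]
[38] read 'd'  n3⇒n3 (fail-walked)  ** P0@[36:38],P2@[37:38]
[39] read 'd'  n3⇒n3 (fail-walked)  ** P0@[37:39],P2@[38:39]
[40] read 'a'  n3⇒n0 (fail-walked)
[41] read 'c'  n0⇒n4
[42] read 'd'  n4⇒n5  ** P1@[41:42]
[43] read 'c'  n5⇒n4 (fail-walked)
[44] read 'd'  n4⇒n5  ** P1@[43:44]
[45] read 'd'  n5⇒n2 (fail-walked)  ** P2@[44:45]
[46] read 'd'  n2⇒n3  ** P0@[44:46],P2@[45:46]
[47] read 'd'  n3⇒n3 (fail-walked)  ** P0@[45:47],P2@[46:47]
[48] read 'd'  n3⇒n3 (fail-walked)  ** P0@[46:48],P2@[47:48]
[49] read 'a'  n3⇒n0 (fail-walked)
[50] read 'd'  n0⇒n1
[51] read 'd'  n1⇒n2  ** P2@[50:51]
[52] read 'b'  n2⇒n0 (fail-walked)
[53] read 'c'  n0⇒n4
[54] read 'd'  n4⇒n5  ** P1@[53:54]
[55] read 'd'  n5⇒n2 (fail-walked)  ** P2@[54:55]
[56] read 'd'  n2⇒n3  ** P0@[54:56],P2@[55:56]
[57] read 'd'  n3⇒n3 (fail-walked)  ** P0@[55:57],P2@[56:57]
[58] read 'c'  n3⇒n4 (fail-walked)
[59] read 'd'  n4⇒n5  ** P1@[58:59]
[60] read 'd'  n5⇒n2 (fail-walked)  ** P2@[59:60]

All matches (sorted): [[1,1],[4,2],[5,0],[5,2],[6,0],[6,2],[7,0],[7,2],[8,0],[8,2],[9,0],[9,2],[14,2],[15,0],[15,2],[16,0],[16,2],[17,0],[17,2],[23,1],[27,1],[31,2],[32,0],[32,2],[34,1],[35,2],[36,0],[36,2],[37,0],[37,2],[38,0],[38,2],[39,0],[39,2],[42,1],[44,1],[45,2],[46,0],[46,2],[47,0],[47,2],[48,0],[48,2],[51,2],[54,1],[55,2],[56,0],[56,2],[57,0],[57,2],[59,1],[60,2]]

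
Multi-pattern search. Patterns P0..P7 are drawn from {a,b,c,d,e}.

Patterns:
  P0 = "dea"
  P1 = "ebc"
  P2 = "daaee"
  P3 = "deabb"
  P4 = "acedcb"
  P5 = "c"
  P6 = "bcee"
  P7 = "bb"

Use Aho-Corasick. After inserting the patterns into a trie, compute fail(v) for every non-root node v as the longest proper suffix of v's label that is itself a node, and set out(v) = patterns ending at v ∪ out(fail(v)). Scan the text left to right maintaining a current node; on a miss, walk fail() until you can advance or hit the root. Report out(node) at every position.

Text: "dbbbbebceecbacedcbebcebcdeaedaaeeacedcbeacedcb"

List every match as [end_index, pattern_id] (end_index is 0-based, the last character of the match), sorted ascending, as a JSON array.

Construct AC machine:
Trie nodes:
  0='ε' goto a→13 b→20 c→19 d→1 e→4
  1='d' goto a→7 e→2
  2='de' goto a→3
  3='dea' goto b→11  [P0 ends]
  4='e' goto b→5
  5='eb' goto c→6
  6='ebc' goto ·  [P1 ends]
  7='da' goto a→8
  8='daa' goto e→9
  9='daae' goto e→10
  10='daaee' goto ·  [P2 ends]
  11='deab' goto b→12
  12='deabb' goto ·  [P3 ends]
  13='a' goto c→14
  14='ac' goto e→15
  15='ace' goto d→16
  16='aced' goto c→17
  17='acedc' goto b→18
  18='acedcb' goto ·  [P4 ends]
  19='c' goto ·  [P5 ends]
  20='b' goto b→24 c→21
  21='bc' goto e→22
  22='bce' goto e→23
  23='bcee' goto ·  [P6 ends]
  24='bb' goto ·  [P7 ends]

Failure links (BFS by depth):
  n1('d'): parent n0 fail=0; on 'd' 0 → fail=0;  out ∅∪∅=∅
  n4('e'): parent n0 fail=0; on 'e' 0 → fail=0;  out ∅∪∅=∅
  n13('a'): parent n0 fail=0; on 'a' 0 → fail=0;  out ∅∪∅=∅
  n19('c'): parent n0 fail=0; on 'c' 0 → fail=0;  out {5}∪∅={5}
  n20('b'): parent n0 fail=0; on 'b' 0 → fail=0;  out ∅∪∅=∅
  n2('de'): parent n1 fail=0; on 'e' 0 → fail=4;  out ∅∪∅=∅
  n5('eb'): parent n4 fail=0; on 'b' 0 → fail=20;  out ∅∪∅=∅
  n7('da'): parent n1 fail=0; on 'a' 0 → fail=13;  out ∅∪∅=∅
  n14('ac'): parent n13 fail=0; on 'c' 0 → fail=19;  out ∅∪{5}={5}
  n21('bc'): parent n20 fail=0; on 'c' 0 → fail=19;  out ∅∪{5}={5}
  n24('bb'): parent n20 fail=0; on 'b' 0 → fail=20;  out {7}∪∅={7}
  n3('dea'): parent n2 fail=4; on 'a' 4→0 → fail=13;  out {0}∪∅={0}
  n6('ebc'): parent n5 fail=20; on 'c' 20 → fail=21;  out {1}∪{5}={1,5}
  n8('daa'): parent n7 fail=13; on 'a' 13→0 → fail=13;  out ∅∪∅=∅
  n15('ace'): parent n14 fail=19; on 'e' 19→0 → fail=4;  out ∅∪∅=∅
  n22('bce'): parent n21 fail=19; on 'e' 19→0 → fail=4;  out ∅∪∅=∅
  n9('daae'): parent n8 fail=13; on 'e' 13→0 → fail=4;  out ∅∪∅=∅
  n11('deab'): parent n3 fail=13; on 'b' 13→0 → fail=20;  out ∅∪∅=∅
  n16('aced'): parent n15 fail=4; on 'd' 4→0 → fail=1;  out ∅∪∅=∅
  n23('bcee'): parent n22 fail=4; on 'e' 4→0 → fail=4;  out {6}∪∅={6}
  n10('daaee'): parent n9 fail=4; on 'e' 4→0 → fail=4;  out {2}∪∅={2}
  n12('deabb'): parent n11 fail=20; on 'b' 20 → fail=24;  out {3}∪{7}={3,7}
  n17('acedc'): parent n16 fail=1; on 'c' 1→0 → fail=19;  out ∅∪{5}={5}
  n18('acedcb'): parent n17 fail=19; on 'b' 19→0 → fail=20;  out {4}∪∅={4}

Scan:
i=0 'd': node 0→1
i=1 'b': node 1→20 (fail-walked)
i=2 'b': node 20→24  → match P7@[1:2]
i=3 'b': node 24→24 (fail-walked)  → match P7@[2:3]
i=4 'b': node 24→24 (fail-walked)  → match P7@[3:4]
i=5 'e': node 24→4 (fail-walked)
i=6 'b': node 4→5
i=7 'c': node 5→6  → match P1@[5:7],P5@[7:7]
i=8 'e': node 6→22 (fail-walked)
i=9 'e': node 22→23  → match P6@[6:9]
i=10 'c': node 23→19 (fail-walked)  → match P5@[10:10]
i=11 'b': node 19→20 (fail-walked)
i=12 'a': node 20→13 (fail-walked)
i=13 'c': node 13→14  → match P5@[13:13]
i=14 'e': node 14→15
i=15 'd': node 15→16
i=16 'c': node 16→17  → match P5@[16:16]
i=17 'b': node 17→18  → match P4@[12:17]
i=18 'e': node 18→4 (fail-walked)
i=19 'b': node 4→5
i=20 'c': node 5→6  → match P1@[18:20],P5@[20:20]
i=21 'e': node 6→22 (fail-walked)
i=22 'b': node 22→5 (fail-walked)
i=23 'c': node 5→6  → match P1@[21:23],P5@[23:23]
i=24 'd': node 6→1 (fail-walked)
i=25 'e': node 1→2
i=26 'a': node 2→3  → match P0@[24:26]
i=27 'e': node 3→4 (fail-walked)
i=28 'd': node 4→1 (fail-walked)
i=29 'a': node 1→7
i=30 'a': node 7→8
i=31 'e': node 8→9
i=32 'e': node 9→10  → match P2@[28:32]
i=33 'a': node 10→13 (fail-walked)
i=34 'c': node 13→14  → match P5@[34:34]
i=35 'e': node 14→15
i=36 'd': node 15→16
i=37 'c': node 16→17  → match P5@[37:37]
i=38 'b': node 17→18  → match P4@[33:38]
i=39 'e': node 18→4 (fail-walked)
i=40 'a': node 4→13 (fail-walked)
i=41 'c': node 13→14  → match P5@[41:41]
i=42 'e': node 14→15
i=43 'd': node 15→16
i=44 'c': node 16→17  → match P5@[44:44]
i=45 'b': node 17→18  → match P4@[40:45]

Result: [[2,7],[3,7],[4,7],[7,1],[7,5],[9,6],[10,5],[13,5],[16,5],[17,4],[20,1],[20,5],[23,1],[23,5],[26,0],[32,2],[34,5],[37,5],[38,4],[41,5],[44,5],[45,4]]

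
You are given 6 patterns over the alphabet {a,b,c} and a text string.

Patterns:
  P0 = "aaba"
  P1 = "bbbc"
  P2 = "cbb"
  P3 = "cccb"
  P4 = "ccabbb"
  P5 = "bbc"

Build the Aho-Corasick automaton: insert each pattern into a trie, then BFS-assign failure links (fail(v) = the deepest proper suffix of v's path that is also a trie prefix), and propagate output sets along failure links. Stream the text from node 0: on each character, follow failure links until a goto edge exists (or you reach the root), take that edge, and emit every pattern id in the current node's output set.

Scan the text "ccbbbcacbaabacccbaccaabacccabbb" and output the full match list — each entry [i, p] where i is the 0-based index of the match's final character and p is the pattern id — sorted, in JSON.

Construct AC machine:
Trie nodes:
  0='ε' goto a→1 b→5 c→9
  1='a' goto a→2
  2='aa' goto b→3
  3='aab' goto a→4
  4='aaba' goto ·  [P0 ends]
  5='b' goto b→6
  6='bb' goto b→7 c→19
  7='bbb' goto c→8
  8='bbbc' goto ·  [P1 ends]
  9='c' goto b→10 c→12
  10='cb' goto b→11
  11='cbb' goto ·  [P2 ends]
  12='cc' goto a→15 c→13
  13='ccc' goto b→14
  14='cccb' goto ·  [P3 ends]
  15='cca' goto b→16
  16='ccab' goto b→17
  17='ccabb' goto b→18
  18='ccabbb' goto ·  [P4 ends]
  19='bbc' goto ·  [P5 ends]

Failure links (BFS by depth):
  n1('a'): parent n0 fail=0; on 'a' 0 → fail=0;  out ∅∪∅=∅
  n5('b'): parent n0 fail=0; on 'b' 0 → fail=0;  out ∅∪∅=∅
  n9('c'): parent n0 fail=0; on 'c' 0 → fail=0;  out ∅∪∅=∅
  n2('aa'): parent n1 fail=0; on 'a' 0 → fail=1;  out ∅∪∅=∅
  n6('bb'): parent n5 fail=0; on 'b' 0 → fail=5;  out ∅∪∅=∅
  n10('cb'): parent n9 fail=0; on 'b' 0 → fail=5;  out ∅∪∅=∅
  n12('cc'): parent n9 fail=0; on 'c' 0 → fail=9;  out ∅∪∅=∅
  n3('aab'): parent n2 fail=1; on 'b' 1→0 → fail=5;  out ∅∪∅=∅
  n7('bbb'): parent n6 fail=5; on 'b' 5 → fail=6;  out ∅∪∅=∅
  n11('cbb'): parent n10 fail=5; on 'b' 5 → fail=6;  out {2}∪∅={2}
  n13('ccc'): parent n12 fail=9; on 'c' 9 → fail=12;  out ∅∪∅=∅
  n15('cca'): parent n12 fail=9; on 'a' 9→0 → fail=1;  out ∅∪∅=∅
  n19('bbc'): parent n6 fail=5; on 'c' 5→0 → fail=9;  out {5}∪∅={5}
  n4('aaba'): parent n3 fail=5; on 'a' 5→0 → fail=1;  out {0}∪∅={0}
  n8('bbbc'): parent n7 fail=6; on 'c' 6 → fail=19;  out {1}∪{5}={1,5}
  n14('cccb'): parent n13 fail=12; on 'b' 12→9 → fail=10;  out {3}∪∅={3}
  n16('ccab'): parent n15 fail=1; on 'b' 1→0 → fail=5;  out ∅∪∅=∅
  n17('ccabb'): parent n16 fail=5; on 'b' 5 → fail=6;  out ∅∪∅=∅
  n18('ccabbb'): parent n17 fail=6; on 'b' 6 → fail=7;  out {4}∪∅={4}

Scan:
i=0 'c': node 0→9
i=1 'c': node 9→12
i=2 'b': node 12→10 (fail-walked)
i=3 'b': node 10→11  ** P2@[1:3]
i=4 'b': node 11→7 (fail-walked)
i=5 'c': node 7→8  ** P1@[2:5],P5@[3:5]
i=6 'a': node 8→1 (fail-walked)
i=7 'c': node 1→9 (fail-walked)
i=8 'b': node 9→10
i=9 'a': node 10→1 (fail-walked)
i=10 'a': node 1→2
i=11 'b': node 2→3
i=12 'a': node 3→4  ** P0@[9:12]
i=13 'c': node 4→9 (fail-walked)
i=14 'c': node 9→12
i=15 'c': node 12→13
i=16 'b': node 13→14  ** P3@[13:16]
i=17 'a': node 14→1 (fail-walked)
i=18 'c': node 1→9 (fail-walked)
i=19 'c': node 9→12
i=20 'a': node 12→15
i=21 'a': node 15→2 (fail-walked)
i=22 'b': node 2→3
i=23 'a': node 3→4  ** P0@[20:23]
i=24 'c': node 4→9 (fail-walked)
i=25 'c': node 9→12
i=26 'c': node 12→13
i=27 'a': node 13→15 (fail-walked)
i=28 'b': node 15→16
i=29 'b': node 16→17
i=30 'b': node 17→18  ** P4@[25:30]

Matches: [[3,2],[5,1],[5,5],[12,0],[16,3],[23,0],[30,4]]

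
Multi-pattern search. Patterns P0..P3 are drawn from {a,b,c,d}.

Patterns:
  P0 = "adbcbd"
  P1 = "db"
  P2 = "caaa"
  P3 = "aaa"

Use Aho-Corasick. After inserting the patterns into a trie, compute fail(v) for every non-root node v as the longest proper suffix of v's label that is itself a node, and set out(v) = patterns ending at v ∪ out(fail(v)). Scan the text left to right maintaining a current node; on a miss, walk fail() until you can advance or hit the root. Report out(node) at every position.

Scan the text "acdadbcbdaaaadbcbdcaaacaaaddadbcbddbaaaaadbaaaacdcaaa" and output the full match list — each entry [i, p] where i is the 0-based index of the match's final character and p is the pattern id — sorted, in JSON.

Build automaton:
Trie (insert patterns):
  0='ε' goto a→1 c→9 d→7
  1='a' goto a→13 d→2
  2='ad' goto b→3
  3='adb' goto c→4
  4='adbc' goto b→5
  5='adbcb' goto d→6
  6='adbcbd' goto ·  [P0 ends]
  7='d' goto b→8
  8='db' goto ·  [P1 ends]
  9='c' goto a→10
  10='ca' goto a→11
  11='caa' goto a→12
  12='caaa' goto ·  [P2 ends]
  13='aa' goto a→14
  14='aaa' goto ·  [P3 ends]

Failure links (BFS by depth):
  n1('a'): parent n0 fail=0; on 'a' 0 → fail=0;  out ∅∪∅=∅
  n7('d'): parent n0 fail=0; on 'd' 0 → fail=0;  out ∅∪∅=∅
  n9('c'): parent n0 fail=0; on 'c' 0 → fail=0;  out ∅∪∅=∅
  n2('ad'): parent n1 fail=0; on 'd' 0 → fail=7;  out ∅∪∅=∅
  n8('db'): parent n7 fail=0; on 'b' 0 → fail=0;  out {1}∪∅={1}
  n10('ca'): parent n9 fail=0; on 'a' 0 → fail=1;  out ∅∪∅=∅
  n13('aa'): parent n1 fail=0; on 'a' 0 → fail=1;  out ∅∪∅=∅
  n3('adb'): parent n2 fail=7; on 'b' 7 → fail=8;  out ∅∪{1}={1}
  n11('caa'): parent n10 fail=1; on 'a' 1 → fail=13;  out ∅∪∅=∅
  n14('aaa'): parent n13 fail=1; on 'a' 1 → fail=13;  out {3}∪∅={3}
  n4('adbc'): parent n3 fail=8; on 'c' 8→0 → fail=9;  out ∅∪∅=∅
  n12('caaa'): parent n11 fail=13; on 'a' 13 → fail=14;  out {2}∪{3}={2,3}
  n5('adbcb'): parent n4 fail=9; on 'b' 9→0 → fail=0;  out ∅∪∅=∅
  n6('adbcbd'): parent n5 fail=0; on 'd' 0 → fail=7;  out {0}∪∅={0}

Text stream:
i=0 'a': node 0→1
i=1 'c': node 1→9 (via fail)
i=2 'd': node 9→7 (via fail)
i=3 'a': node 7→1 (via fail)
i=4 'd': node 1→2
i=5 'b': node 2→3  emit P1@[4:5]
i=6 'c': node 3→4
i=7 'b': node 4→5
i=8 'd': node 5→6  emit P0@[3:8]
i=9 'a': node 6→1 (via fail)
i=10 'a': node 1→13
i=11 'a': node 13→14  emit P3@[9:11]
i=12 'a': node 14→14 (via fail)  emit P3@[10:12]
i=13 'd': node 14→2 (via fail)
i=14 'b': node 2→3  emit P1@[13:14]
i=15 'c': node 3→4
i=16 'b': node 4→5
i=17 'd': node 5→6  emit P0@[12:17]
i=18 'c': node 6→9 (via fail)
i=19 'a': node 9→10
i=20 'a': node 10→11
i=21 'a': node 11→12  emit P2@[18:21],P3@[19:21]
i=22 'c': node 12→9 (via fail)
i=23 'a': node 9→10
i=24 'a': node 10→11
i=25 'a': node 11→12  emit P2@[22:25],P3@[23:25]
i=26 'd': node 12→2 (via fail)
i=27 'd': node 2→7 (via fail)
i=28 'a': node 7→1 (via fail)
i=29 'd': node 1→2
i=30 'b': node 2→3  emit P1@[29:30]
i=31 'c': node 3→4
i=32 'b': node 4→5
i=33 'd': node 5→6  emit P0@[28:33]
i=34 'd': node 6→7 (via fail)
i=35 'b': node 7→8  emit P1@[34:35]
i=36 'a': node 8→1 (via fail)
i=37 'a': node 1→13
i=38 'a': node 13→14  emit P3@[36:38]
i=39 'a': node 14→14 (via fail)  emit P3@[37:39]
i=40 'a': node 14→14 (via fail)  emit P3@[38:40]
i=41 'd': node 14→2 (via fail)
i=42 'b': node 2→3  emit P1@[41:42]
i=43 'a': node 3→1 (via fail)
i=44 'a': node 1→13
i=45 'a': node 13→14  emit P3@[43:45]
i=46 'a': node 14→14 (via fail)  emit P3@[44:46]
i=47 'c': node 14→9 (via fail)
i=48 'd': node 9→7 (via fail)
i=49 'c': node 7→9 (via fail)
i=50 'a': node 9→10
i=51 'a': node 10→11
i=52 'a': node 11→12  emit P2@[49:52],P3@[50:52]

Result: [[5,1],[8,0],[11,3],[12,3],[14,1],[17,0],[21,2],[21,3],[25,2],[25,3],[30,1],[33,0],[35,1],[38,3],[39,3],[40,3],[42,1],[45,3],[46,3],[52,2],[52,3]]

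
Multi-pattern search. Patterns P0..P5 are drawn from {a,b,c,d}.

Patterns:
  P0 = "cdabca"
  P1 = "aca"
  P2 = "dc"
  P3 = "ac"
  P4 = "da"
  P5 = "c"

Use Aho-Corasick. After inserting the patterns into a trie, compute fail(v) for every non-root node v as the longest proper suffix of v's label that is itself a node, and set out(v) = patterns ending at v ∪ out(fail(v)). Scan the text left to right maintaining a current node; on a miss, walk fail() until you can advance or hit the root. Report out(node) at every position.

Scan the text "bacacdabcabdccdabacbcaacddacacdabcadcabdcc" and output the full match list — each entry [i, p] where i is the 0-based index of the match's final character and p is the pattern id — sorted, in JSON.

Build automaton:
Trie (insert patterns):
  n0 'ε': a→7 c→1 d→10
  n1 'c': d→2  [P5 ends]
  n2 'cd': a→3
  n3 'cda': b→4
  n4 'cdab': c→5
  n5 'cdabc': a→6
  n6 'cdabca': ·  [P0 ends]
  n7 'a': c→8
  n8 'ac': a→9  [P3 ends]
  n9 'aca': ·  [P1 ends]
  n10 'd': a→12 c→11
  n11 'dc': ·  [P2 ends]
  n12 'da': ·  [P4 ends]

BFS fail/out derivation:
  n1('c'): parent n0 fail=0; on 'c' 0 → fail=0;  out {5}∪∅={5}
  n7('a'): parent n0 fail=0; on 'a' 0 → fail=0;  out ∅∪∅=∅
  n10('d'): parent n0 fail=0; on 'd' 0 → fail=0;  out ∅∪∅=∅
  n2('cd'): parent n1 fail=0; on 'd' 0 → fail=10;  out ∅∪∅=∅
  n8('ac'): parent n7 fail=0; on 'c' 0 → fail=1;  out {3}∪{5}={3,5}
  n11('dc'): parent n10 fail=0; on 'c' 0 → fail=1;  out {2}∪{5}={2,5}
  n12('da'): parent n10 fail=0; on 'a' 0 → fail=7;  out {4}∪∅={4}
  n3('cda'): parent n2 fail=10; on 'a' 10 → fail=12;  out ∅∪{4}={4}
  n9('aca'): parent n8 fail=1; on 'a' 1→0 → fail=7;  out {1}∪∅={1}
  n4('cdab'): parent n3 fail=12; on 'b' 12→7→0 → fail=0;  out ∅∪∅=∅
  n5('cdabc'): parent n4 fail=0; on 'c' 0 → fail=1;  out ∅∪{5}={5}
  n6('cdabca'): parent n5 fail=1; on 'a' 1→0 → fail=7;  out {0}∪∅={0}

Scan:
[0] read 'b'  n0⇒n0
[1] read 'a'  n0⇒n7
[2] read 'c'  n7⇒n8  → match P3@[1:2],P5@[2:2]
[3] read 'a'  n8⇒n9  → match P1@[1:3]
[4] read 'c'  n9⇒n8 (via fail)  → match P3@[3:4],P5@[4:4]
[5] read 'd'  n8⇒n2 (via fail)
[6] read 'a'  n2⇒n3  → match P4@[5:6]
[7] read 'b'  n3⇒n4
[8] read 'c'  n4⇒n5  → match P5@[8:8]
[9] read 'a'  n5⇒n6  → match P0@[4:9]
[10] read 'b'  n6⇒n0 (via fail)
[11] read 'd'  n0⇒n10
[12] read 'c'  n10⇒n11  → match P2@[11:12],P5@[12:12]
[13] read 'c'  n11⇒n1 (via fail)  → match P5@[13:13]
[14] read 'd'  n1⇒n2
[15] read 'a'  n2⇒n3  → match P4@[14:15]
[16] read 'b'  n3⇒n4
[17] read 'a'  n4⇒n7 (via fail)
[18] read 'c'  n7⇒n8  → match P3@[17:18],P5@[18:18]
[19] read 'b'  n8⇒n0 (via fail)
[20] read 'c'  n0⇒n1  → match P5@[20:20]
[21] read 'a'  n1⇒n7 (via fail)
[22] read 'a'  n7⇒n7 (via fail)
[23] read 'c'  n7⇒n8  → match P3@[22:23],P5@[23:23]
[24] read 'd'  n8⇒n2 (via fail)
[25] read 'd'  n2⇒n10 (via fail)
[26] read 'a'  n10⇒n12  → match P4@[25:26]
[27] read 'c'  n12⇒n8 (via fail)  → match P3@[26:27],P5@[27:27]
[28] read 'a'  n8⇒n9  → match P1@[26:28]
[29] read 'c'  n9⇒n8 (via fail)  → match P3@[28:29],P5@[29:29]
[30] read 'd'  n8⇒n2 (via fail)
[31] read 'a'  n2⇒n3  → match P4@[30:31]
[32] read 'b'  n3⇒n4
[33] read 'c'  n4⇒n5  → match P5@[33:33]
[34] read 'a'  n5⇒n6  → match P0@[29:34]
[35] read 'd'  n6⇒n10 (via fail)
[36] read 'c'  n10⇒n11  → match P2@[35:36],P5@[36:36]
[37] read 'a'  n11⇒n7 (via fail)
[38] read 'b'  n7⇒n0 (via fail)
[39] read 'd'  n0⇒n10
[40] read 'c'  n10⇒n11  → match P2@[39:40],P5@[40:40]
[41] read 'c'  n11⇒n1 (via fail)  → match P5@[41:41]

Matches: [[2,3],[2,5],[3,1],[4,3],[4,5],[6,4],[8,5],[9,0],[12,2],[12,5],[13,5],[15,4],[18,3],[18,5],[20,5],[23,3],[23,5],[26,4],[27,3],[27,5],[28,1],[29,3],[29,5],[31,4],[33,5],[34,0],[36,2],[36,5],[40,2],[40,5],[41,5]]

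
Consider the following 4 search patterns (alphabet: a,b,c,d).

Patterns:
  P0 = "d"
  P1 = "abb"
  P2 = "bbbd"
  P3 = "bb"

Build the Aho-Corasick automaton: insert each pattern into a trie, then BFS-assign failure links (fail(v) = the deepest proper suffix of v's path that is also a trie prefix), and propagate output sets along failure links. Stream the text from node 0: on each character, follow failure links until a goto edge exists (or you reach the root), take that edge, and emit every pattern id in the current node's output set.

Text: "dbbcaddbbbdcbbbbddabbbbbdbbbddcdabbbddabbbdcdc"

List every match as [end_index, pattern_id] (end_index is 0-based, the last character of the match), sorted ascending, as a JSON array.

Construct AC machine:
Trie (insert patterns):
  0='ε' goto a→2 b→5 d→1
  1='d' goto ·  [P0 ends]
  2='a' goto b→3
  3='ab' goto b→4
  4='abb' goto ·  [P1 ends]
  5='b' goto b→6
  6='bb' goto b→7  [P3 ends]
  7='bbb' goto d→8
  8='bbbd' goto ·  [P2 ends]

BFS fail/out derivation:
  fail(1) 'd': from fail(0)=0 chase 'd': 0 ⇒ 0;  out={0}∪out(0)={0}
  fail(2) 'a': from fail(0)=0 chase 'a': 0 ⇒ 0;  out=∅∪out(0)=∅
  fail(5) 'b': from fail(0)=0 chase 'b': 0 ⇒ 0;  out=∅∪out(0)=∅
  fail(3) 'ab': from fail(2)=0 chase 'b': 0 ⇒ 5;  out=∅∪out(5)=∅
  fail(6) 'bb': from fail(5)=0 chase 'b': 0 ⇒ 5;  out={3}∪out(5)={3}
  fail(4) 'abb': from fail(3)=5 chase 'b': 5 ⇒ 6;  out={1}∪out(6)={1,3}
  fail(7) 'bbb': from fail(6)=5 chase 'b': 5 ⇒ 6;  out=∅∪out(6)={3}
  fail(8) 'bbbd': from fail(7)=6 chase 'd': 6→5→0 ⇒ 1;  out={2}∪out(1)={0,2}

Run:
pos 0 'd': at 1  → match P0@[0:0]
pos 1 'b': at 5 ·f
pos 2 'b': at 6  → match P3@[1:2]
pos 3 'c': at 0 ·f
pos 4 'a': at 2
pos 5 'd': at 1 ·f  → match P0@[5:5]
pos 6 'd': at 1 ·f  → match P0@[6:6]
pos 7 'b': at 5 ·f
pos 8 'b': at 6  → match P3@[7:8]
pos 9 'b': at 7  → match P3@[8:9]
pos 10 'd': at 8  → match P0@[10:10],P2@[7:10]
pos 11 'c': at 0 ·f
pos 12 'b': at 5
pos 13 'b': at 6  → match P3@[12:13]
pos 14 'b': at 7  → match P3@[13:14]
pos 15 'b': at 7 ·f  → match P3@[14:15]
pos 16 'd': at 8  → match P0@[16:16],P2@[13:16]
pos 17 'd': at 1 ·f  → match P0@[17:17]
pos 18 'a': at 2 ·f
pos 19 'b': at 3
pos 20 'b': at 4  → match P1@[18:20],P3@[19:20]
pos 21 'b': at 7 ·f  → match P3@[20:21]
pos 22 'b': at 7 ·f  → match P3@[21:22]
pos 23 'b': at 7 ·f  → match P3@[22:23]
pos 24 'd': at 8  → match P0@[24:24],P2@[21:24]
pos 25 'b': at 5 ·f
pos 26 'b': at 6  → match P3@[25:26]
pos 27 'b': at 7  → match P3@[26:27]
pos 28 'd': at 8  → match P0@[28:28],P2@[25:28]
pos 29 'd': at 1 ·f  → match P0@[29:29]
pos 30 'c': at 0 ·f
pos 31 'd': at 1  → match P0@[31:31]
pos 32 'a': at 2 ·f
pos 33 'b': at 3
pos 34 'b': at 4  → match P1@[32:34],P3@[33:34]
pos 35 'b': at 7 ·f  → match P3@[34:35]
pos 36 'd': at 8  → match P0@[36:36],P2@[33:36]
pos 37 'd': at 1 ·f  → match P0@[37:37]
pos 38 'a': at 2 ·f
pos 39 'b': at 3
pos 40 'b': at 4  → match P1@[38:40],P3@[39:40]
pos 41 'b': at 7 ·f  → match P3@[40:41]
pos 42 'd': at 8  → match P0@[42:42],P2@[39:42]
pos 43 'c': at 0 ·f
pos 44 'd': at 1  → match P0@[44:44]
pos 45 'c': at 0 ·f

Result: [[0,0],[2,3],[5,0],[6,0],[8,3],[9,3],[10,0],[10,2],[13,3],[14,3],[15,3],[16,0],[16,2],[17,0],[20,1],[20,3],[21,3],[22,3],[23,3],[24,0],[24,2],[26,3],[27,3],[28,0],[28,2],[29,0],[31,0],[34,1],[34,3],[35,3],[36,0],[36,2],[37,0],[40,1],[40,3],[41,3],[42,0],[42,2],[44,0]]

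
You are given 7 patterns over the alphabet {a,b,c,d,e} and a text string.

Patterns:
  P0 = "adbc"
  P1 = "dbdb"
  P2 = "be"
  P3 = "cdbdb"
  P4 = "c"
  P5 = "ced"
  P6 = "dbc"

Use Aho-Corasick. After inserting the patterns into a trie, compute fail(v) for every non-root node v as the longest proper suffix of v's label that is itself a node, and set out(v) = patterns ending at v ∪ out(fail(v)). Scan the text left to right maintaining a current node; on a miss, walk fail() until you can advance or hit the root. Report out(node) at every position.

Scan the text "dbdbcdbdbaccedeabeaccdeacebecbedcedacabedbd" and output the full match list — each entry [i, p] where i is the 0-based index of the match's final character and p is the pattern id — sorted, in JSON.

Build automaton:
Trie nodes:
  n0 'ε': a→1 b→9 c→11 d→5
  n1 'a': d→2
  n2 'ad': b→3
  n3 'adb': c→4
  n4 'adbc': ·  [P0 ends]
  n5 'd': b→6
  n6 'db': c→18 d→7
  n7 'dbd': b→8
  n8 'dbdb': ·  [P1 ends]
  n9 'b': e→10
  n10 'be': ·  [P2 ends]
  n11 'c': d→12 e→16  [P4 ends]
  n12 'cd': b→13
  n13 'cdb': d→14
  n14 'cdbd': b→15
  n15 'cdbdb': ·  [P3 ends]
  n16 'ce': d→17
  n17 'ced': ·  [P5 ends]
  n18 'dbc': ·  [P6 ends]

Failure links (BFS by depth):
  fail(1) 'a': from fail(0)=0 chase 'a': 0 ⇒ 0;  out=∅∪out(0)=∅
  fail(5) 'd': from fail(0)=0 chase 'd': 0 ⇒ 0;  out=∅∪out(0)=∅
  fail(9) 'b': from fail(0)=0 chase 'b': 0 ⇒ 0;  out=∅∪out(0)=∅
  fail(11) 'c': from fail(0)=0 chase 'c': 0 ⇒ 0;  out={4}∪out(0)={4}
  fail(2) 'ad': from fail(1)=0 chase 'd': 0 ⇒ 5;  out=∅∪out(5)=∅
  fail(6) 'db': from fail(5)=0 chase 'b': 0 ⇒ 9;  out=∅∪out(9)=∅
  fail(10) 'be': from fail(9)=0 chase 'e': 0 ⇒ 0;  out={2}∪out(0)={2}
  fail(12) 'cd': from fail(11)=0 chase 'd': 0 ⇒ 5;  out=∅∪out(5)=∅
  fail(16) 'ce': from fail(11)=0 chase 'e': 0 ⇒ 0;  out=∅∪out(0)=∅
  fail(3) 'adb': from fail(2)=5 chase 'b': 5 ⇒ 6;  out=∅∪out(6)=∅
  fail(7) 'dbd': from fail(6)=9 chase 'd': 9→0 ⇒ 5;  out=∅∪out(5)=∅
  fail(13) 'cdb': from fail(12)=5 chase 'b': 5 ⇒ 6;  out=∅∪out(6)=∅
  fail(17) 'ced': from fail(16)=0 chase 'd': 0 ⇒ 5;  out={5}∪out(5)={5}
  fail(18) 'dbc': from fail(6)=9 chase 'c': 9→0 ⇒ 11;  out={6}∪out(11)={4,6}
  fail(4) 'adbc': from fail(3)=6 chase 'c': 6 ⇒ 18;  out={0}∪out(18)={0,4,6}
  fail(8) 'dbdb': from fail(7)=5 chase 'b': 5 ⇒ 6;  out={1}∪out(6)={1}
  fail(14) 'cdbd': from fail(13)=6 chase 'd': 6 ⇒ 7;  out=∅∪out(7)=∅
  fail(15) 'cdbdb': from fail(14)=7 chase 'b': 7 ⇒ 8;  out={3}∪out(8)={1,3}

Scan:
[0] read 'd'  n0⇒n5
[1] read 'b'  n5⇒n6
[2] read 'd'  n6⇒n7
[3] read 'b'  n7⇒n8  ** P1@[0:3]
[4] read 'c'  n8⇒n18 (via fail)  ** P4@[4:4],P6@[2:4]
[5] read 'd'  n18⇒n12 (via fail)
[6] read 'b'  n12⇒n13
[7] read 'd'  n13⇒n14
[8] read 'b'  n14⇒n15  ** P1@[5:8],P3@[4:8]
[9] read 'a'  n15⇒n1 (via fail)
[10] read 'c'  n1⇒n11 (via fail)  ** P4@[10:10]
[11] read 'c'  n11⇒n11 (via fail)  ** P4@[11:11]
[12] read 'e'  n11⇒n16
[13] read 'd'  n16⇒n17  ** P5@[11:13]
[14] read 'e'  n17⇒n0 (via fail)
[15] read 'a'  n0⇒n1
[16] read 'b'  n1⇒n9 (via fail)
[17] read 'e'  n9⇒n10  ** P2@[16:17]
[18] read 'a'  n10⇒n1 (via fail)
[19] read 'c'  n1⇒n11 (via fail)  ** P4@[19:19]
[20] read 'c'  n11⇒n11 (via fail)  ** P4@[20:20]
[21] read 'd'  n11⇒n12
[22] read 'e'  n12⇒n0 (via fail)
[23] read 'a'  n0⇒n1
[24] read 'c'  n1⇒n11 (via fail)  ** P4@[24:24]
[25] read 'e'  n11⇒n16
[26] read 'b'  n16⇒n9 (via fail)
[27] read 'e'  n9⇒n10  ** P2@[26:27]
[28] read 'c'  n10⇒n11 (via fail)  ** P4@[28:28]
[29] read 'b'  n11⇒n9 (via fail)
[30] read 'e'  n9⇒n10  ** P2@[29:30]
[31] read 'd'  n10⇒n5 (via fail)
[32] read 'c'  n5⇒n11 (via fail)  ** P4@[32:32]
[33] read 'e'  n11⇒n16
[34] read 'd'  n16⇒n17  ** P5@[32:34]
[35] read 'a'  n17⇒n1 (via fail)
[36] read 'c'  n1⇒n11 (via fail)  ** P4@[36:36]
[37] read 'a'  n11⇒n1 (via fail)
[38] read 'b'  n1⇒n9 (via fail)
[39] read 'e'  n9⇒n10  ** P2@[38:39]
[40] read 'd'  n10⇒n5 (via fail)
[41] read 'b'  n5⇒n6
[42] read 'd'  n6⇒n7

Matches: [[3,1],[4,4],[4,6],[8,1],[8,3],[10,4],[11,4],[13,5],[17,2],[19,4],[20,4],[24,4],[27,2],[28,4],[30,2],[32,4],[34,5],[36,4],[39,2]]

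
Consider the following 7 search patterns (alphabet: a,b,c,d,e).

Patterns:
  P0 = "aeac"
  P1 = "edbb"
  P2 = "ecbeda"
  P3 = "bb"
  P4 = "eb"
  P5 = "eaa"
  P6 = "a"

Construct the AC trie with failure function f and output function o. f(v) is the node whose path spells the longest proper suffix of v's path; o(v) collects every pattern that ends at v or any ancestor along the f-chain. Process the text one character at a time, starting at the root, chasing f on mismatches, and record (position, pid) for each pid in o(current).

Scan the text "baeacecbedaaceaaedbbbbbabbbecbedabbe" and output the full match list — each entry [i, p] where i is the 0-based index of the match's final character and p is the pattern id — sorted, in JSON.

Build automaton:
Trie nodes:
  0='ε' goto a→1 b→14 e→5
  1='a' goto e→2  [P6 ends]
  2='ae' goto a→3
  3='aea' goto c→4
  4='aeac' goto ·  [P0 ends]
  5='e' goto a→17 b→16 c→9 d→6
  6='ed' goto b→7
  7='edb' goto b→8
  8='edbb' goto ·  [P1 ends]
  9='ec' goto b→10
  10='ecb' goto e→11
  11='ecbe' goto d→12
  12='ecbed' goto a→13
  13='ecbeda' goto ·  [P2 ends]
  14='b' goto b→15
  15='bb' goto ·  [P3 ends]
  16='eb' goto ·  [P4 ends]
  17='ea' goto a→18
  18='eaa' goto ·  [P5 ends]

BFS fail/out derivation:
  n1('a'): parent n0 fail=0; on 'a' 0 → fail=0;  out {6}∪∅={6}
  n5('e'): parent n0 fail=0; on 'e' 0 → fail=0;  out ∅∪∅=∅
  n14('b'): parent n0 fail=0; on 'b' 0 → fail=0;  out ∅∪∅=∅
  n2('ae'): parent n1 fail=0; on 'e' 0 → fail=5;  out ∅∪∅=∅
  n6('ed'): parent n5 fail=0; on 'd' 0 → fail=0;  out ∅∪∅=∅
  n9('ec'): parent n5 fail=0; on 'c' 0 → fail=0;  out ∅∪∅=∅
  n15('bb'): parent n14 fail=0; on 'b' 0 → fail=14;  out {3}∪∅={3}
  n16('eb'): parent n5 fail=0; on 'b' 0 → fail=14;  out {4}∪∅={4}
  n17('ea'): parent n5 fail=0; on 'a' 0 → fail=1;  out ∅∪{6}={6}
  n3('aea'): parent n2 fail=5; on 'a' 5 → fail=17;  out ∅∪{6}={6}
  n7('edb'): parent n6 fail=0; on 'b' 0 → fail=14;  out ∅∪∅=∅
  n10('ecb'): parent n9 fail=0; on 'b' 0 → fail=14;  out ∅∪∅=∅
  n18('eaa'): parent n17 fail=1; on 'a' 1→0 → fail=1;  out {5}∪{6}={5,6}
  n4('aeac'): parent n3 fail=17; on 'c' 17→1→0 → fail=0;  out {0}∪∅={0}
  n8('edbb'): parent n7 fail=14; on 'b' 14 → fail=15;  out {1}∪{3}={1,3}
  n11('ecbe'): parent n10 fail=14; on 'e' 14→0 → fail=5;  out ∅∪∅=∅
  n12('ecbed'): parent n11 fail=5; on 'd' 5 → fail=6;  out ∅∪∅=∅
  n13('ecbeda'): parent n12 fail=6; on 'a' 6→0 → fail=1;  out {2}∪{6}={2,6}

Run:
[0] read 'b'  n0⇒n14
[1] read 'a'  n14⇒n1 (via fail)  → match P6@[1:1]
[2] read 'e'  n1⇒n2
[3] read 'a'  n2⇒n3  → match P6@[3:3]
[4] read 'c'  n3⇒n4  → match P0@[1:4]
[5] read 'e'  n4⇒n5 (via fail)
[6] read 'c'  n5⇒n9
[7] read 'b'  n9⇒n10
[8] read 'e'  n10⇒n11
[9] read 'd'  n11⇒n12
[10] read 'a'  n12⇒n13  → match P2@[5:10],P6@[10:10]
[11] read 'a'  n13⇒n1 (via fail)  → match P6@[11:11]
[12] read 'c'  n1⇒n0 (via fail)
[13] read 'e'  n0⇒n5
[14] read 'a'  n5⇒n17  → match P6@[14:14]
[15] read 'a'  n17⇒n18  → match P5@[13:15],P6@[15:15]
[16] read 'e'  n18⇒n2 (via fail)
[17] read 'd'  n2⇒n6 (via fail)
[18] read 'b'  n6⇒n7
[19] read 'b'  n7⇒n8  → match P1@[16:19],P3@[18:19]
[20] read 'b'  n8⇒n15 (via fail)  → match P3@[19:20]
[21] read 'b'  n15⇒n15 (via fail)  → match P3@[20:21]
[22] read 'b'  n15⇒n15 (via fail)  → match P3@[21:22]
[23] read 'a'  n15⇒n1 (via fail)  → match P6@[23:23]
[24] read 'b'  n1⇒n14 (via fail)
[25] read 'b'  n14⇒n15  → match P3@[24:25]
[26] read 'b'  n15⇒n15 (via fail)  → match P3@[25:26]
[27] read 'e'  n15⇒n5 (via fail)
[28] read 'c'  n5⇒n9
[29] read 'b'  n9⇒n10
[30] read 'e'  n10⇒n11
[31] read 'd'  n11⇒n12
[32] read 'a'  n12⇒n13  → match P2@[27:32],P6@[32:32]
[33] read 'b'  n13⇒n14 (via fail)
[34] read 'b'  n14⇒n15  → match P3@[33:34]
[35] read 'e'  n15⇒n5 (via fail)

Result: [[1,6],[3,6],[4,0],[10,2],[10,6],[11,6],[14,6],[15,5],[15,6],[19,1],[19,3],[20,3],[21,3],[22,3],[23,6],[25,3],[26,3],[32,2],[32,6],[34,3]]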